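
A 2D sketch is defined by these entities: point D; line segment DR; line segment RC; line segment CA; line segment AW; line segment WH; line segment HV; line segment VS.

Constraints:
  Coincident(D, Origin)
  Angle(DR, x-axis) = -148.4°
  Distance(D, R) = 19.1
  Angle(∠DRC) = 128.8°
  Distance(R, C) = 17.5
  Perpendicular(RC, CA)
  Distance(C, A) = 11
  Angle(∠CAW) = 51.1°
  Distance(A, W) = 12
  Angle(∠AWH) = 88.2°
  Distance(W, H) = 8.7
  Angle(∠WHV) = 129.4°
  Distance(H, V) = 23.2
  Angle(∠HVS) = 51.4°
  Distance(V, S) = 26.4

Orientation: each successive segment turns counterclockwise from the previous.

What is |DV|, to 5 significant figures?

52.025

D is at the origin; DR runs at -148.4° with length 19.1, so R = (-16.268, -10.008). ∠DRC = 128.8° gives RC at -97.200° from the x-axis; with |RC| = 17.5, C = (-18.461, -27.370). The perpendicularity gives CA at right angles to RC, so CA runs at -7.2000°; with |CA| = 11.0, A = (-7.5481, -28.749). ∠CAW = 51.1° gives AW at 121.70° from the x-axis; with |AW| = 12.0, W = (-13.854, -18.539). ∠AWH = 88.2° gives WH at -146.50° from the x-axis; with |WH| = 8.7, H = (-21.109, -23.341). ∠WHV = 129.4° gives HV at -95.900° from the x-axis; with |HV| = 23.2, V = (-23.493, -46.418). Then |DV| = |V − D| = 52.025.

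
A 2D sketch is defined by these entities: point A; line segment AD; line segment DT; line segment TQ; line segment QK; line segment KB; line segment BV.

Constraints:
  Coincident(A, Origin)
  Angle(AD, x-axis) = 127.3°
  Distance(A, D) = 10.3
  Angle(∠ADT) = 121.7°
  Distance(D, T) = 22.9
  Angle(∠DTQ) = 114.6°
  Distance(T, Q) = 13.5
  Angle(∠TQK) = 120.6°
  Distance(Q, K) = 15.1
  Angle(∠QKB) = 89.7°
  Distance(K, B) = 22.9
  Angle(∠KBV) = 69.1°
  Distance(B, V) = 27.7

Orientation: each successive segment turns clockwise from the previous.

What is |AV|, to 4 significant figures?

32.18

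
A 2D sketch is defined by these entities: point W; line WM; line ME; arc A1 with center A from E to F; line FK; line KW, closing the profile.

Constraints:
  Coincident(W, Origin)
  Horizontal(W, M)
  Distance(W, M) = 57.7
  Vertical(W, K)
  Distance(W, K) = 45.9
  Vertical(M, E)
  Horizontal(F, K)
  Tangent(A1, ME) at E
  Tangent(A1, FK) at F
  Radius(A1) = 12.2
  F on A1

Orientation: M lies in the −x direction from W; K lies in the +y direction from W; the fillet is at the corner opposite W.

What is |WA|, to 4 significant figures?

56.62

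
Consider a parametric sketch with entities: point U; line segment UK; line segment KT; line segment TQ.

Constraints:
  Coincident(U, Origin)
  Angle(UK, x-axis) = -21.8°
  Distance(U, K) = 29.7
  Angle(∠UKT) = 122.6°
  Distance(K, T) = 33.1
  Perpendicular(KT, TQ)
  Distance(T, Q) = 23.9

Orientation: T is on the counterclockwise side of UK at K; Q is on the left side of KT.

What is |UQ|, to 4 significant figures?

49.11

U is at the origin; UK runs at -21.8° with length 29.7, so K = 29.7·(cos -21.8°, sin -21.8°) = (27.58, -11.03). ∠UKT = 122.6°, so KT runs at -21.8° + (180° − 122.6°) = 35.60° from the x-axis; with |KT| = 33.1, T = K + 33.1·(cos 35.60°, sin 35.60°) = (54.49, 8.239). KT ⟂ TQ; with |TQ| = 23.9 on the left of KT, Q = T + 23.9·(-0.5821, 0.8131) = (40.58, 27.67). Then |UQ| = |Q − U| = 49.11.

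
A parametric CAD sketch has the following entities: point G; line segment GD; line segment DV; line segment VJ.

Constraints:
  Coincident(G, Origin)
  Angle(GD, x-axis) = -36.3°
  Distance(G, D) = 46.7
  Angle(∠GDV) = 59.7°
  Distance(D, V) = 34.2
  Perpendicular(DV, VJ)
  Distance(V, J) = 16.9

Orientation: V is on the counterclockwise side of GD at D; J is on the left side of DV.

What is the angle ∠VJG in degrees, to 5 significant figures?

155.57°

G is at the origin; GD runs at -36.3° with length 46.7, so D = 46.7·(cos -36.3°, sin -36.3°) = (37.637, -27.647). ∠GDV = 59.7°, so DV runs at -36.3° + (180° − 59.7°) = 84.000° from the x-axis; with |DV| = 34.2, V = D + 34.2·(cos 84.000°, sin 84.000°) = (41.212, 6.3656). DV ⟂ VJ; with |VJ| = 16.9 on the left of DV, J = V + 16.9·(-0.99452, 0.10453) = (24.404, 8.1322). Then cos ∠VJG = JV·JG / (|JV||JG|), giving 155.57°.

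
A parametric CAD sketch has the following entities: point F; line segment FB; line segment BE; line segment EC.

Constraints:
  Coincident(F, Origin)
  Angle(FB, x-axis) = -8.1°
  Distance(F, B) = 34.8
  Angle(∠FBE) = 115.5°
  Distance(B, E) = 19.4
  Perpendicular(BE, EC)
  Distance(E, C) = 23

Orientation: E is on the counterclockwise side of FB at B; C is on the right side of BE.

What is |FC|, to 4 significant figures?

64.36

F is at the origin; FB runs at -8.1° with length 34.8, so B = 34.8·(cos -8.1°, sin -8.1°) = (34.45, -4.903). ∠FBE = 115.5°, so BE runs at -8.1° + (180° − 115.5°) = 56.40° from the x-axis; with |BE| = 19.4, E = B + 19.4·(cos 56.40°, sin 56.40°) = (45.19, 11.26). BE is perpendicular to EC; with |EC| = 23.0 on the right of BE, C = E + 23.0·(0.8329, -0.5534) = (64.35, -1.473). Then |FC| = |C − F| = 64.36.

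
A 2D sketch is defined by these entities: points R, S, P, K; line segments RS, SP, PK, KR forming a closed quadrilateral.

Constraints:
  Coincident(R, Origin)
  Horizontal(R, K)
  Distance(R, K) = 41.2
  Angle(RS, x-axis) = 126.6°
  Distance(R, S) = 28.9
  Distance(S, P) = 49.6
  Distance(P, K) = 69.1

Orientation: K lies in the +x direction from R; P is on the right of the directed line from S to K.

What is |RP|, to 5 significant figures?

34.637

Checks: |SP| = 49.60 ✓; |PK| = 69.10 ✓.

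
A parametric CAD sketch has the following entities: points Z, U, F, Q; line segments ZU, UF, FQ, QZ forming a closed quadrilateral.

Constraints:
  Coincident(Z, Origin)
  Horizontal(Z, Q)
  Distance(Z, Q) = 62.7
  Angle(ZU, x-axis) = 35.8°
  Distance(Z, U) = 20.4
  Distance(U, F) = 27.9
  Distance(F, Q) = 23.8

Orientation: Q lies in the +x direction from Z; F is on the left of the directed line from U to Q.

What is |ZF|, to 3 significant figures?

46.8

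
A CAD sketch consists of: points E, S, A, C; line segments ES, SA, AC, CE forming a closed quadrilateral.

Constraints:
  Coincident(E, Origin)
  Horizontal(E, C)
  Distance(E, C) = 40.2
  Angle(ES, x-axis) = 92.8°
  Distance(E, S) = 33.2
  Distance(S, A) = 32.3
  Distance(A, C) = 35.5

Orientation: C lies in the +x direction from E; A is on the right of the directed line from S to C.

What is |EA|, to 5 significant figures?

4.9608

Checks: ES at 92.80° ✓; |SA| = 32.30 ✓; |AC| = 35.50 ✓.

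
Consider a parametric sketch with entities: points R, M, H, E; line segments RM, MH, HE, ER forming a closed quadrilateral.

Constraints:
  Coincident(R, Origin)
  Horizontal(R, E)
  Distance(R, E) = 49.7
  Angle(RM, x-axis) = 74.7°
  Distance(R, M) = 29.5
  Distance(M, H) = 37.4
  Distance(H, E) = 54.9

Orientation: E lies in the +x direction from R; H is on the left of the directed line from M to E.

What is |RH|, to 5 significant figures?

64.117

Checks: R.y = 0.00, E.y = 0.00 ✓; |MH| = 37.40 ✓; |HE| = 54.90 ✓.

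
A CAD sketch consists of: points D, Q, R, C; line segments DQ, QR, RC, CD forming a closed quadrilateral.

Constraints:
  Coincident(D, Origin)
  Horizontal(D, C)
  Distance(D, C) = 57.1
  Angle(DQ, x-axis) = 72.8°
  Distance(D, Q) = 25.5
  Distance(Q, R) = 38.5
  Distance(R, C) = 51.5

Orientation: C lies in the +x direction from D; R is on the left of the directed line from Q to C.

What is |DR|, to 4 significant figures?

61.13

Checks: |QR| = 38.50 ✓; |RC| = 51.50 ✓.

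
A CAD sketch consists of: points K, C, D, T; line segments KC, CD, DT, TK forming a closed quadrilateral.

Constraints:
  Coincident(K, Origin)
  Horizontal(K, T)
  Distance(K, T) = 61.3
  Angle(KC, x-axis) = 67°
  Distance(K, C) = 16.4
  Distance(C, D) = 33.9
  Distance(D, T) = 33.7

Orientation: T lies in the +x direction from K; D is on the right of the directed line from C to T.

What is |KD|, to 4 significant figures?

30.82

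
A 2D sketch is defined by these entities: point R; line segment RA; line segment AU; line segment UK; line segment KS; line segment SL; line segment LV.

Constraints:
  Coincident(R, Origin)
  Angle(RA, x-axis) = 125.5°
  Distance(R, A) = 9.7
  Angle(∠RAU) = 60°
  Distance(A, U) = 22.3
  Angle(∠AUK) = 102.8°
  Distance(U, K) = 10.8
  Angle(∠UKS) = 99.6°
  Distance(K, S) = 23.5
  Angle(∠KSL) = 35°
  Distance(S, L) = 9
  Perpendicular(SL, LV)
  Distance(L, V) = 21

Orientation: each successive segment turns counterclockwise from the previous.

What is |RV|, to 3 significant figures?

25.4

R is at the origin; RA runs at 125.5° with length 9.7, so A = (-5.63, 7.90). ∠RAU = 60.0° gives AU at -114° from the x-axis; with |AU| = 22.3, U = (-14.9, -12.4). ∠AUK = 102.8° gives UK at -37.3° from the x-axis; with |UK| = 10.8, K = (-6.29, -18.9). ∠UKS = 99.6° gives KS at 43.1° from the x-axis; with |KS| = 23.5, S = (10.9, -2.88). ∠KSL = 35.0° gives SL at -172° from the x-axis; with |SL| = 9.0, L = (1.96, -4.15). SL is perpendicular to LV, so LV runs at -81.9°; with |LV| = 21.0, V = (4.92, -24.9). Then |RV| = |V − R| = 25.4.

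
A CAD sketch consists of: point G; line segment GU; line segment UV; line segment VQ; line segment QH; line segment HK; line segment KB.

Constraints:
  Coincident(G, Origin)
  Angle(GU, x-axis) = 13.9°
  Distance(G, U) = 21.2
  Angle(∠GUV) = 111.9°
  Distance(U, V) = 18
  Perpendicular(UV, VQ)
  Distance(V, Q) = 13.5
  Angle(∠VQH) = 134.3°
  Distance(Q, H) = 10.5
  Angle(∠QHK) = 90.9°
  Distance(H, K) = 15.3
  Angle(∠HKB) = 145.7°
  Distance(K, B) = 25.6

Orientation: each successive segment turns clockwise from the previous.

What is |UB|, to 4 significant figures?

15.96

∠QHK = 90.9° gives HK at 81.00° from the x-axis; with |HK| = 15.3, K = (12.21, -0.4864). ∠HKB = 145.7° gives KB at 46.70° from the x-axis; with |KB| = 25.6, B = (29.77, 18.14). Then |UB| = |B − U| = 15.96.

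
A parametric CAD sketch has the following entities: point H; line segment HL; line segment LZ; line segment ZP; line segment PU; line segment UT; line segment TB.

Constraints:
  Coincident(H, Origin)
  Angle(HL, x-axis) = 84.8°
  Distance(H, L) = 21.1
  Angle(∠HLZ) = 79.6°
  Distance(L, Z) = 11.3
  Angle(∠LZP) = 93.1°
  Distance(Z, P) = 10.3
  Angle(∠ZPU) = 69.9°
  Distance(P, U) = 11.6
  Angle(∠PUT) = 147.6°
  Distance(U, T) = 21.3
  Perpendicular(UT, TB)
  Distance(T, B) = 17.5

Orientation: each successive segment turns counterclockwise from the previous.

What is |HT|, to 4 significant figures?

34.46

∠ZPU = 69.9° gives PU at 22.20° from the x-axis; with |PU| = 11.6, U = (1.776, 14.08). ∠PUT = 147.6° gives UT at 54.60° from the x-axis; with |UT| = 21.3, T = (14.12, 31.44). Then |HT| = |T − H| = 34.46.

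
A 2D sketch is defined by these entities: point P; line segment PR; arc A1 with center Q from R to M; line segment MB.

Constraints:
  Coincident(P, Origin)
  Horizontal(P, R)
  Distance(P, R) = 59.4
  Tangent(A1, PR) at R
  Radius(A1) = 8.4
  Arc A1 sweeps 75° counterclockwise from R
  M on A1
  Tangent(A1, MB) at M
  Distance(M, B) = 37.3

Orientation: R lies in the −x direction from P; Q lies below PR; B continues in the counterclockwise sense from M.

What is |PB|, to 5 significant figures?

87.979

P is at the origin; PR is horizontal with |PR| = 59.4 and R on the −x side, so R = (-59.400, 0.0000). A1 meets PR tangentially, so QR is at right angles to PR, so Q = R + (0, -8.4) = (-59.400, -8.4000). On A1, R sits at bearing 90° from Q; a 75° counterclockwise sweep puts M at bearing 165°, so M = Q + 8.4·(cos 165°, sin 165°) = (-67.514, -6.2259). A1 meets MB tangentially, so QM is at right angles to MB, so MB runs along (−sin 165°, cos 165°); with |MB| = 37.3, B = (-77.168, -42.255). Then |PB| = |B − P| = 87.979.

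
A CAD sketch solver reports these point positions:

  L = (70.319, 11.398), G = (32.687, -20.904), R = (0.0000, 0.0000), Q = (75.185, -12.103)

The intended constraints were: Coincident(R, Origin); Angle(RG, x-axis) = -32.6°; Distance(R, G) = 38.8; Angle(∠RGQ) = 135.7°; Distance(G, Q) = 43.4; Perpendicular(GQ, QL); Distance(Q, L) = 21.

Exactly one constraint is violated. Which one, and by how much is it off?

Distance(Q, L) = 21 — off by 3.00.

R = (0.00, 0.00) ✓; RG at -32.60° ✓; |RG| = 38.80 ✓; ∠RGQ = 135.7° ✓; |GQ| = 43.40 ✓; ∠(GQ, QL) = 90.00° ✓; |QL| = 24.00 ✗.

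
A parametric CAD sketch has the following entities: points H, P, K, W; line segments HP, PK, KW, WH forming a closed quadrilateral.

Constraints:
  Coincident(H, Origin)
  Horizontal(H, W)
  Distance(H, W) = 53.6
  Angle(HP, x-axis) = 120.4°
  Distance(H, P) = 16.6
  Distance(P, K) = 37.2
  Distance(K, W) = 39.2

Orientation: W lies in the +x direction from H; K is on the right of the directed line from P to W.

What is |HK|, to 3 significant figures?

21.2

H is at the origin; H and W share the same y with |HW| = 53.6 and W in +x, so W = (53.6, 0). HP runs at 120.4° with |HP| = 16.6, so P = (-8.40, 14.3). K is determined by |PK| = 37.2 and |KW| = 39.2 together: it lies at the intersection of circle(P, 37.2) and circle(W, 39.2). With |PW| = 63.6, the foot of the radical line on PW is 30.6 from P and the perpendicular offset is √(37.2² − 30.6²) = 21.1. Taking the right-of-PW solution: K = (16.7, -13.2).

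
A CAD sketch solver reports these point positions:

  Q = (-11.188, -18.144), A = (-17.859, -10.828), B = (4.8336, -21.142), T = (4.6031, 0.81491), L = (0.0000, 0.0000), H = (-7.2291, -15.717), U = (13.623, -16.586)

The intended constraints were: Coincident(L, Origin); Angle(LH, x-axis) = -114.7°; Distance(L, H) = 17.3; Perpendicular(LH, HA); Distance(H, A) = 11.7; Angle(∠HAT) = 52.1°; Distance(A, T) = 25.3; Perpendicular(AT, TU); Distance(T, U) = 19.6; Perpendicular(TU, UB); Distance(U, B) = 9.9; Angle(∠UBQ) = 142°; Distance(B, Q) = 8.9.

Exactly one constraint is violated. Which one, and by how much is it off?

Distance(B, Q) = 8.9 — off by 7.40.

L = (0.00, 0.00) ✓; LH at -114.7° ✓; |LH| = 17.30 ✓; ∠(LH, HA) = 90.00° ✓; |HA| = 11.70 ✓; ∠HAT = 52.10° ✓; |AT| = 25.30 ✓; ∠(AT, TU) = 90.00° ✓; |TU| = 19.60 ✓; ∠(TU, UB) = 90.00° ✓; |UB| = 9.900 ✓; ∠UBQ = 142.0° ✓; |BQ| = 16.30 ✗.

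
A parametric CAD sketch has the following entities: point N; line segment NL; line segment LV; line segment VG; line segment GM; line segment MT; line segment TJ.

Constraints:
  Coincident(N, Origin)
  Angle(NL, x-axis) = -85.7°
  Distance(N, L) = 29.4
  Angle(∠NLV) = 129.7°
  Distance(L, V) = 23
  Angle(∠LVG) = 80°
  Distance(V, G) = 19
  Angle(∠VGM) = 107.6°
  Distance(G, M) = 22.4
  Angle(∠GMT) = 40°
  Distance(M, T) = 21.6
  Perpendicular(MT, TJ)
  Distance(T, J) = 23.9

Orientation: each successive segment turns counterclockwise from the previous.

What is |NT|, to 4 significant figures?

35.17

N is at the origin; NL runs at -85.7° with length 29.4, so L = (2.204, -29.32). ∠NLV = 129.7° gives LV at -35.40° from the x-axis; with |LV| = 23.0, V = (20.95, -42.64). ∠LVG = 80.0° gives VG at 64.60° from the x-axis; with |VG| = 19.0, G = (29.10, -25.48). ∠VGM = 107.6° gives GM at 137.0° from the x-axis; with |GM| = 22.4, M = (12.72, -10.20). ∠GMT = 40.0° gives MT at -83.00° from the x-axis; with |MT| = 21.6, T = (15.35, -31.64). Then |NT| = |T − N| = 35.17.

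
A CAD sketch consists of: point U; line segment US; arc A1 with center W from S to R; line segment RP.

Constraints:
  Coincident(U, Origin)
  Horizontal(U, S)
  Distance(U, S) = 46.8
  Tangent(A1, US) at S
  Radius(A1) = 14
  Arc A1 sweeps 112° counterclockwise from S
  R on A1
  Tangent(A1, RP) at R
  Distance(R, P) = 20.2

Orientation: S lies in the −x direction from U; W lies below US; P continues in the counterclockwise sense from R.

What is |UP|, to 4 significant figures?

64.56

U is at the origin; US is horizontal with |US| = 46.8 and S on the −x side, so S = (-46.80, 0.000). Tangency of A1 to US means the radius WS is perpendicular to US, so W = S + (0, -14) = (-46.80, -14.00). On A1, S sits at bearing 90° from W; a 112° counterclockwise sweep puts R at bearing 202°, so R = W + 14.0·(cos 202°, sin 202°) = (-59.78, -19.24). Tangency of A1 to RP means the radius WR is perpendicular to RP, so RP runs along (−sin 202°, cos 202°); with |RP| = 20.2, P = (-52.21, -37.97). Then |UP| = |P − U| = 64.56.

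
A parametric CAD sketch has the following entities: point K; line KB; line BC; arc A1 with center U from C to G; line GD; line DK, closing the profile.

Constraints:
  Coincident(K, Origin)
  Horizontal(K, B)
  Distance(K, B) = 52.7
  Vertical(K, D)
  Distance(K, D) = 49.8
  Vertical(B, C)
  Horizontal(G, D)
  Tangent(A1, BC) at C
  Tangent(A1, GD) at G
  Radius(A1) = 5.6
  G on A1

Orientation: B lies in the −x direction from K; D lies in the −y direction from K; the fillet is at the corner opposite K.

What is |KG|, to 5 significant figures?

68.545

The virtual corner opposite K is at (-52.700, -49.800). Tangency of A1 to BC means the radius UC is perpendicular to BC and tangency of A1 to GD means the radius UG is perpendicular to GD, with radius 5.6, so the center U sits 5.6 in from both sides at U = (-47.100, -44.200). That places the tangent points at C = (-52.700, -44.200) on BC and G = (-47.100, -49.800) on GD. Then |KG| = |G − K| = 68.545.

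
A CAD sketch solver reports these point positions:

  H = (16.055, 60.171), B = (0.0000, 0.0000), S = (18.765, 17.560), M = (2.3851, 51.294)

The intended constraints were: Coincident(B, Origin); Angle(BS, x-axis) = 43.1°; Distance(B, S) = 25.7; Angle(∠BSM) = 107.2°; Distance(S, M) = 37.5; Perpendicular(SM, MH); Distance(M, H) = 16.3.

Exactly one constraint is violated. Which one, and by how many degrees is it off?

Perpendicular(SM, MH) — off by 7.10°.

B = (0.00, 0.00) ✓; BS at 43.10° ✓; |BS| = 25.70 ✓; ∠BSM = 107.2° ✓; |SM| = 37.50 ✓; ∠(SM, MH) = 82.90° ✗; |MH| = 16.30 ✓.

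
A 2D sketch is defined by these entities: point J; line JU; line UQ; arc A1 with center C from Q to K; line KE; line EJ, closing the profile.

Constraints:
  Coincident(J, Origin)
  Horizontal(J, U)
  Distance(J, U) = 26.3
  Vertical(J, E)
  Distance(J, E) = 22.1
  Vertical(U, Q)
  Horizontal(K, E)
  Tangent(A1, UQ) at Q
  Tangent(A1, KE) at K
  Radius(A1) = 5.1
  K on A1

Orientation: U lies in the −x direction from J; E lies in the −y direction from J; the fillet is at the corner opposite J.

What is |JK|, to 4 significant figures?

30.62

J is at the origin; J and U share the same y with |JU| = 26.3 and U on the −x side, so U = (-26.30, 0.000). J and E share the same x with |JE| = 22.1 and E on the −y side, so E = (0.000, -22.10). The virtual corner opposite J is at (-26.30, -22.10). A1 meets UQ tangentially, so CQ is at right angles to UQ and A1 meets KE tangentially, so CK is at right angles to KE, with radius 5.1, so the center C sits 5.1 in from both sides at C = (-21.20, -17.00). That places the tangent points at Q = (-26.30, -17.00) on UQ and K = (-21.20, -22.10) on KE. Then |JK| = |K − J| = 30.62.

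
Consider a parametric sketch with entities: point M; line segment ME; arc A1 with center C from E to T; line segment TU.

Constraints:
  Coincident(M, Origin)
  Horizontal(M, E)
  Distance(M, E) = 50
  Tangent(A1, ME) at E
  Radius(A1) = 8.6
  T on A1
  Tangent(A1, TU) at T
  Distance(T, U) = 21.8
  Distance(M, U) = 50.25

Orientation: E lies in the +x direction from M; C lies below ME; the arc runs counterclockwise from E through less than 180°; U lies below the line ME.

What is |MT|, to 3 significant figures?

42.2

M is at the origin; ME is horizontal with |ME| = 50.0 and E on the +x side, so E = (50.0, 0.00). A1 meets ME tangentially, so CE is at right angles to ME, so C = E + (0, -8.6) = (50.0, -8.60). Since CT ⟂ TU (tangency), |CU| = √(8.6² + 21.8²) = 23.4 regardless of where T sits on A1. So U lies on both circle(M, 50.25) and circle(C, 23.4); the below-ME intersection is U = (40.3, -30.0). T is the foot of the tangent from U: T = (41.4, -8.18).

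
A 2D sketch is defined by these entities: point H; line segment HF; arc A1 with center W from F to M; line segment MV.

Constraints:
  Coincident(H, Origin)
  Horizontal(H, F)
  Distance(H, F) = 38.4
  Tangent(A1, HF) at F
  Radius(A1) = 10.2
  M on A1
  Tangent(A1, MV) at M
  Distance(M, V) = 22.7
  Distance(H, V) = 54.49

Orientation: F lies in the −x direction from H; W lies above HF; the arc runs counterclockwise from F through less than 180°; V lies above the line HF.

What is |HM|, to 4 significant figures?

33.64

Checks: |WM| = 10.20 ✓; ∠(WM, MV) = 90.00° ✓; |MV| = 22.70 ✓; |HV| = 54.49 ✓.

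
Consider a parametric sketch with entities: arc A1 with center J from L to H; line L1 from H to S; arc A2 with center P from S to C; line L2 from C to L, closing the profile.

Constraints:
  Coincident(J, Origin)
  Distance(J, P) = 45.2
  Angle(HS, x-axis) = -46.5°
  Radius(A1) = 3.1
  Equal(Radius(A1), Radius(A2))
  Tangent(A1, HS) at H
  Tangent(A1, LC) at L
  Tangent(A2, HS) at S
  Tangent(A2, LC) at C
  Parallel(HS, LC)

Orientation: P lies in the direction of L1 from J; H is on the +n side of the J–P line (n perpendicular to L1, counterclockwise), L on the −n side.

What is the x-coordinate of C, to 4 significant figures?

28.86

The slot axis is L1's direction at -46.5°, so u = (cos -46.5°, sin -46.5°) = (0.6884, -0.7254) and n = (−sin -46.5°, cos -46.5°) = (0.7254, 0.6884). J is at the origin and P lies 45.2 along u from J, so P = 45.2·u = (31.11, -32.79). Tangency of A1 to both parallel lines with radius 3.1 puts H and L at J ± 3.1·n: H = (2.249, 2.134), L = (-2.249, -2.134). Equal radii place S and C the same way about P: S = P + 3.1·n = (33.36, -30.65), C = P − 3.1·n = (28.86, -34.92). So C.x = 28.86.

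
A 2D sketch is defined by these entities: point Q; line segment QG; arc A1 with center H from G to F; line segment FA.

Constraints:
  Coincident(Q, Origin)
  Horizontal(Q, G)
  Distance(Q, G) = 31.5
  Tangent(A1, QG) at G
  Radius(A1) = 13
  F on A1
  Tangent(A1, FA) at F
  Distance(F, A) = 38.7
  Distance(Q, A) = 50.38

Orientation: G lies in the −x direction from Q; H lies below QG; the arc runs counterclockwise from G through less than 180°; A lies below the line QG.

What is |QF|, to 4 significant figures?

46.22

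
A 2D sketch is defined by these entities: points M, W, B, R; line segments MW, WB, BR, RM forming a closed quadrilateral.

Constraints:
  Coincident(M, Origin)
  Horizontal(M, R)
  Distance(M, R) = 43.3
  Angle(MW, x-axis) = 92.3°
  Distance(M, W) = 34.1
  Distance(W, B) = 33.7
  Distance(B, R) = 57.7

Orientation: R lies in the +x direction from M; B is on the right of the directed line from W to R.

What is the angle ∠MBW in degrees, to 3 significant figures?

79.1°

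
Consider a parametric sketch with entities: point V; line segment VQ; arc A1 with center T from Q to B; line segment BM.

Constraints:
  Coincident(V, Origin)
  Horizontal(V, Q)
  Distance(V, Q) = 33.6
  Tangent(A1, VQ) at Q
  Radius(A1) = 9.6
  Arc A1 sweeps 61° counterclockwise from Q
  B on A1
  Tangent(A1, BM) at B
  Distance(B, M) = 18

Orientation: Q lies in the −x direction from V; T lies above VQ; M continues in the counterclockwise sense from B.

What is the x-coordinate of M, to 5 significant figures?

-16.477

V is at the origin; VQ is horizontal with |VQ| = 33.6 and Q on the −x side, so Q = (-33.600, 0.0000). A1 meets VQ tangentially, so TQ is at right angles to VQ, so T = Q + (0, 9.6) = (-33.600, 9.6000). On A1, Q sits at bearing -90° from T; a 61° counterclockwise sweep puts B at bearing -29°, so B = T + 9.6·(cos -29°, sin -29°) = (-25.204, 4.9458). A1 meets BM tangentially, so TB is at right angles to BM, so BM runs along (−sin -29°, cos -29°); with |BM| = 18.0, M = (-16.477, 20.689). So M.x = -16.477.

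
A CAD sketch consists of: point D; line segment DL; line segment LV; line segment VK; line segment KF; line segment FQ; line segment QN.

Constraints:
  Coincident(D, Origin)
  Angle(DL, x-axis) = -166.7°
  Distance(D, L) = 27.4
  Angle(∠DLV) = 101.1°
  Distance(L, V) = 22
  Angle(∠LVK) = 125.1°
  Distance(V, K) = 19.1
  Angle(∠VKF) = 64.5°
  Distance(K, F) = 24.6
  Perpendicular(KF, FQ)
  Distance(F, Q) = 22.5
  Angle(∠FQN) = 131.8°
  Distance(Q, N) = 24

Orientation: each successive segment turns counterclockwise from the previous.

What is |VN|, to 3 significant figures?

21.3

The perpendicularity gives FQ at right angles to KF, so FQ runs at 173°; with |FQ| = 22.5, Q = (-28.9, -11.4). ∠FQN = 131.8° gives QN at -139° from the x-axis; with |QN| = 24.0, N = (-47.1, -27.1). Then |VN| = |N − V| = 21.3.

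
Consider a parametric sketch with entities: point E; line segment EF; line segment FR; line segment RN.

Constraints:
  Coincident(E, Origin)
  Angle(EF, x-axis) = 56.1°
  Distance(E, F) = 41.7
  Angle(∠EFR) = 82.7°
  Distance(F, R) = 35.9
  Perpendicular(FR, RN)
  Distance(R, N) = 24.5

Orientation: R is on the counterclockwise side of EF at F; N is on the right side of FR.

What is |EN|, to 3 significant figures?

72.6

E is at the origin; EF runs at 56.1° with length 41.7, so F = 41.7·(cos 56.1°, sin 56.1°) = (23.3, 34.6). ∠EFR = 82.7°, so FR runs at 56.1° + (180° − 82.7°) = 153° from the x-axis; with |FR| = 35.9, R = F + 35.9·(cos 153°, sin 153°) = (-8.84, 50.7). FR is perpendicular to RN; with |RN| = 24.5 on the right of FR, N = R + 24.5·(0.448, 0.894) = (2.13, 72.6). Then |EN| = |N − E| = 72.6.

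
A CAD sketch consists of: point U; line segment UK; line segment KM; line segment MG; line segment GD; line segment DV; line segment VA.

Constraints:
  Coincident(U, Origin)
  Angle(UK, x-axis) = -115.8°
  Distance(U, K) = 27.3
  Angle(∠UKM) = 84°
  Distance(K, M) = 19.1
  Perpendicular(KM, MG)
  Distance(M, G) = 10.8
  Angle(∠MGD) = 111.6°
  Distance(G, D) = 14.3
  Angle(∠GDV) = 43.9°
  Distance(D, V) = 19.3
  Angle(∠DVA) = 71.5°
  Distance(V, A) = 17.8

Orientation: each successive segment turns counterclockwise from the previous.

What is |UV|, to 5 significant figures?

30.671

U is at the origin; UK runs at -115.8° with length 27.3, so K = (-11.882, -24.579). ∠UKM = 84.0° gives KM at -19.800° from the x-axis; with |KM| = 19.1, M = (6.0890, -31.049). KM is perpendicular to MG, so MG runs at 70.200°; with |MG| = 10.8, G = (9.7474, -20.887). ∠MGD = 111.6° gives GD at 138.60° from the x-axis; with |GD| = 14.3, D = (-0.97921, -11.430). ∠GDV = 43.9° gives DV at -85.300° from the x-axis; with |DV| = 19.3, V = (0.60221, -30.665). Then |UV| = |V − U| = 30.671.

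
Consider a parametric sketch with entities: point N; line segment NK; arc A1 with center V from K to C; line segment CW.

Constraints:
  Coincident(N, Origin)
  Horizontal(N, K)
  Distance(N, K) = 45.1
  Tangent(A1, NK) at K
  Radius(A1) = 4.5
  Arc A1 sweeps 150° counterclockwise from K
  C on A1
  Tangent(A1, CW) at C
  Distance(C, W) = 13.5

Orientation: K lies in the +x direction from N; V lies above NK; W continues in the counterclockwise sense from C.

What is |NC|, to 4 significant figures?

48.09

N is at the origin; N and K share the same y with |NK| = 45.1 and K on the +x side, so K = (45.10, 0.000). The tangent condition forces VK to be normal to NK, so V = K + (0, 4.5) = (45.10, 4.500). On A1, K sits at bearing -90° from V; a 150° counterclockwise sweep puts C at bearing 60°, so C = V + 4.5·(cos 60°, sin 60°) = (47.35, 8.397). Then |NC| = |C − N| = 48.09.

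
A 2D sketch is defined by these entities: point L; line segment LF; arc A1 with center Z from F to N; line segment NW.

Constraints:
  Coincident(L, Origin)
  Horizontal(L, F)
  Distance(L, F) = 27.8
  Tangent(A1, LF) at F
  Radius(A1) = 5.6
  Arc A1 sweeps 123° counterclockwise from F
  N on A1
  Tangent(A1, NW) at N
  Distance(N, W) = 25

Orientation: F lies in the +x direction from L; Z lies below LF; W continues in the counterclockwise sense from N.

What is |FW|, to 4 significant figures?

30.93

On A1, F sits at bearing 90° from Z; a 123° counterclockwise sweep puts N at bearing 213°, so N = Z + 5.6·(cos 213°, sin 213°) = (23.10, -8.650). A1 meets NW tangentially, so ZN is at right angles to NW, so NW runs along (−sin 213°, cos 213°); with |NW| = 25.0, W = (36.72, -29.62). Then |FW| = |W − F| = 30.93.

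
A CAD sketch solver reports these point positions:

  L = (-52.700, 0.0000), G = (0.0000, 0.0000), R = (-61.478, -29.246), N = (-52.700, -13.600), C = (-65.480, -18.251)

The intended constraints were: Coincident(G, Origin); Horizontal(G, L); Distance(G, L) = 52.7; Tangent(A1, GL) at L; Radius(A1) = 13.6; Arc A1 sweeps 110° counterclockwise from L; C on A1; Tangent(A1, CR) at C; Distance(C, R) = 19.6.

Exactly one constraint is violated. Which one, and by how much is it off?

Distance(C, R) = 19.6 — off by 7.90.

G = (0.00, 0.00) ✓; G.y = 0.00, L.y = 0.00 ✓; |GL| = 52.70 ✓; ∠(NL, LG) = 90.00° ✓; |NL| = 13.60 ✓; bearing(N→C) − bearing(N→L) = 110.0° ✓; |NC| = 13.60 ✓; ∠(NC, CR) = 90.00° ✓; |CR| = 11.70 ✗.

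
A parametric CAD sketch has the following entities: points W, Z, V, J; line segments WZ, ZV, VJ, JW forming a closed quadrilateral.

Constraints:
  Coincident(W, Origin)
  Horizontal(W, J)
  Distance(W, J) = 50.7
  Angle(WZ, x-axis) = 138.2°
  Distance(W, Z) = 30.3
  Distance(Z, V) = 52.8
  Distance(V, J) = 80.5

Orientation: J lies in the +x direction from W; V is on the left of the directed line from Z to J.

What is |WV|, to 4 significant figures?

65.84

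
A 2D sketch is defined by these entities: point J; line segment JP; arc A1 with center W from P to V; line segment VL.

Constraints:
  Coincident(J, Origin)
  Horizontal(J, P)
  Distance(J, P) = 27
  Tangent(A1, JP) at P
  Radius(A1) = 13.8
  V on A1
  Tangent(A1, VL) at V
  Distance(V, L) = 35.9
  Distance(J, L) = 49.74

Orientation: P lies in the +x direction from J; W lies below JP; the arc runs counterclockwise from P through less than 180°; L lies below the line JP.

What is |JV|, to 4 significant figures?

18.41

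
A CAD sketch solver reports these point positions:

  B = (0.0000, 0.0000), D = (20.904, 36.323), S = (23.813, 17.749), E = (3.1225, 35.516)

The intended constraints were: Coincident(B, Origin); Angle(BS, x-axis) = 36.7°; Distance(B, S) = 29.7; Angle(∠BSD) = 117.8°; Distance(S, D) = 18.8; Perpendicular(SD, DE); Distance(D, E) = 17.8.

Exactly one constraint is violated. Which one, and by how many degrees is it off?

Perpendicular(SD, DE) — off by 6.30°.

B = (0.00, 0.00) ✓; BS at 36.70° ✓; |BS| = 29.70 ✓; ∠BSD = 117.8° ✓; |SD| = 18.80 ✓; ∠(SD, DE) = 83.70° ✗; |DE| = 17.80 ✓.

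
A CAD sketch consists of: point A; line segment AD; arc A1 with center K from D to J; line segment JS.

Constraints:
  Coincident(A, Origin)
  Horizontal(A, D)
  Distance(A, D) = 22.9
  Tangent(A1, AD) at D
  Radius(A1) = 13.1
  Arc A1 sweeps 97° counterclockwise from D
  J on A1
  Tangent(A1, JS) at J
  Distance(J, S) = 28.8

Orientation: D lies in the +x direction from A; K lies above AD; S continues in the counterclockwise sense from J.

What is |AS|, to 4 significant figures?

54.06

On A1, D sits at bearing -90° from K; a 97° counterclockwise sweep puts J at bearing 7°, so J = K + 13.1·(cos 7°, sin 7°) = (35.90, 14.70). The tangent condition forces KJ to be normal to JS, so JS runs along (−sin 7°, cos 7°); with |JS| = 28.8, S = (32.39, 43.28). Then |AS| = |S − A| = 54.06.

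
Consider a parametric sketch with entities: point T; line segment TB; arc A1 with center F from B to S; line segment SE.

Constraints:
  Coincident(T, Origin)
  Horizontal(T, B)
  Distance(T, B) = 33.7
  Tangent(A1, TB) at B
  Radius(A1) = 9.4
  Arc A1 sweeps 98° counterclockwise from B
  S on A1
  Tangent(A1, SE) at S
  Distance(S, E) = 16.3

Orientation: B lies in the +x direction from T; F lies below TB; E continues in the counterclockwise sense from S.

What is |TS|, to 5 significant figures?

26.639

A1 meets TB tangentially, so FB is at right angles to TB, so F = B + (0, -9.4) = (33.700, -9.4000). On A1, B sits at bearing 90° from F; a 98° counterclockwise sweep puts S at bearing 188°, so S = F + 9.4·(cos 188°, sin 188°) = (24.391, -10.708). Then |TS| = |S − T| = 26.639.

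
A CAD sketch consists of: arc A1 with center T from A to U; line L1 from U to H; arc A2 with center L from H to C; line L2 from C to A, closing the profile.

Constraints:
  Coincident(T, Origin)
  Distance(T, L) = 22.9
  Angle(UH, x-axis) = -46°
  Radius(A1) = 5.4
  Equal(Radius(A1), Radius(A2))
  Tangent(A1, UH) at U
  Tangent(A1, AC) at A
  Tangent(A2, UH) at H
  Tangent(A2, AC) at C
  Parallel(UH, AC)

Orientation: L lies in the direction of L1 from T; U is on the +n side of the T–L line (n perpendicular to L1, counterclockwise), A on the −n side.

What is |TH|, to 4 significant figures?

23.53

The slot axis is L1's direction at -46.0°, so u = (cos -46.0°, sin -46.0°) = (0.6947, -0.7193) and n = (−sin -46.0°, cos -46.0°) = (0.7193, 0.6947). T is at the origin and L lies 22.9 along u from T, so L = 22.9·u = (15.91, -16.47). Tangency of A1 to both parallel lines with radius 5.4 puts U and A at T ± 5.4·n: U = (3.884, 3.751), A = (-3.884, -3.751). Equal radii place H and C the same way about L: H = L + 5.4·n = (19.79, -12.72), C = L − 5.4·n = (12.02, -20.22). Then |TH| = |H − T| = 23.53.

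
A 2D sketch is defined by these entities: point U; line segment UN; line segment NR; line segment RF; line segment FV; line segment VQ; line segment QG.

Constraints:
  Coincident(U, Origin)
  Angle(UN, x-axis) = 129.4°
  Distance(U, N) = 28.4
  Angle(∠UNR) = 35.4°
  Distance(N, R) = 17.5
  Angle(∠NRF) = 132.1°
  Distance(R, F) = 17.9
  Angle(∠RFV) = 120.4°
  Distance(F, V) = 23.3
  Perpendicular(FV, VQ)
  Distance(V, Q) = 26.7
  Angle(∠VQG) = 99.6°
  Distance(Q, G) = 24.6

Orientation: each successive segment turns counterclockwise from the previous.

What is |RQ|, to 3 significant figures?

34.3

U is at the origin; UN runs at 129.4° with length 28.4, so N = (-18.0, 21.9). ∠UNR = 35.4° gives NR at -86.0° from the x-axis; with |NR| = 17.5, R = (-16.8, 4.49). ∠NRF = 132.1° gives RF at -38.1° from the x-axis; with |RF| = 17.9, F = (-2.72, -6.56). ∠RFV = 120.4° gives FV at 21.5° from the x-axis; with |FV| = 23.3, V = (19.0, 1.98). FV ⟂ VQ, so VQ runs at 112°; with |VQ| = 26.7, Q = (9.17, 26.8). Then |RQ| = |Q − R| = 34.3.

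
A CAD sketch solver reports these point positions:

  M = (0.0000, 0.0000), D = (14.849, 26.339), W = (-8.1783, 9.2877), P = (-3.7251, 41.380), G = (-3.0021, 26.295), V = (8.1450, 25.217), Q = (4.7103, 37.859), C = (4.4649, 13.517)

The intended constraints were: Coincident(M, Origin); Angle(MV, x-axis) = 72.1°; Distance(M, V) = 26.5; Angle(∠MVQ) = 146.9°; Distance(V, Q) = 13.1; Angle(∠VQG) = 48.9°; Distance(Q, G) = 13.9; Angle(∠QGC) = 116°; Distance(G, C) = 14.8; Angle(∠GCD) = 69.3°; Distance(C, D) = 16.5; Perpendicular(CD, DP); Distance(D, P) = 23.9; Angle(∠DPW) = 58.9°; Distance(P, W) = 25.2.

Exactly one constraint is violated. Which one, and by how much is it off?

Distance(P, W) = 25.2 — off by 7.20.

M = (0.00, 0.00) ✓; MV at 72.10° ✓; |MV| = 26.50 ✓; ∠MVQ = 146.9° ✓; |VQ| = 13.10 ✓; ∠VQG = 48.90° ✓; |QG| = 13.90 ✓; ∠QGC = 116.0° ✓; |GC| = 14.80 ✓; ∠GCD = 69.30° ✓; |CD| = 16.50 ✓; ∠(CD, DP) = 90.00° ✓; |DP| = 23.90 ✓; ∠DPW = 58.90° ✓; |PW| = 32.40 ✗.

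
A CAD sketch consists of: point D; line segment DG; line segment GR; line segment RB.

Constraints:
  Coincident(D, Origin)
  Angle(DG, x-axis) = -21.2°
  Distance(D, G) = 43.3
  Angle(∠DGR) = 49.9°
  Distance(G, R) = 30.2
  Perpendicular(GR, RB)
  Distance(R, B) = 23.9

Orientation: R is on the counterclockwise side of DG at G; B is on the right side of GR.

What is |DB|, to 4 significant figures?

57.07

D is at the origin; DG runs at -21.2° with length 43.3, so G = 43.3·(cos -21.2°, sin -21.2°) = (40.37, -15.66). ∠DGR = 49.9°, so GR runs at -21.2° + (180° − 49.9°) = 108.9° from the x-axis; with |GR| = 30.2, R = G + 30.2·(cos 108.9°, sin 108.9°) = (30.59, 12.91). The perpendicularity gives RB at right angles to GR; with |RB| = 23.9 on the right of GR, B = R + 23.9·(0.9461, 0.3239) = (53.20, 20.66). Then |DB| = |B − D| = 57.07.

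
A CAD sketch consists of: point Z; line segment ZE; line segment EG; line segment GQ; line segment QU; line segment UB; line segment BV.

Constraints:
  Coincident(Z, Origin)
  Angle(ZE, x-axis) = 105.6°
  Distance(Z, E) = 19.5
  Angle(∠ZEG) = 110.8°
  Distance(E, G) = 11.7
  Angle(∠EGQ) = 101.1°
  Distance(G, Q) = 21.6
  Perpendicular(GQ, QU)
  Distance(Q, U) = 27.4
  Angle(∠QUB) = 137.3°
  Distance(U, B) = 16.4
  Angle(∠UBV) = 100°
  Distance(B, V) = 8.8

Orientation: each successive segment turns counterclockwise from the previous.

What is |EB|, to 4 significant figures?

30.73

Z is at the origin; ZE runs at 105.6° with length 19.5, so E = (-5.244, 18.78). ∠ZEG = 110.8° gives EG at 174.8° from the x-axis; with |EG| = 11.7, G = (-16.90, 19.84). ∠EGQ = 101.1° gives GQ at -106.3° from the x-axis; with |GQ| = 21.6, Q = (-22.96, -0.8897). GQ ⟂ QU, so QU runs at -16.30°; with |QU| = 27.4, U = (3.340, -8.580). ∠QUB = 137.3° gives UB at 26.40° from the x-axis; with |UB| = 16.4, B = (18.03, -1.288). Then |EB| = |B − E| = 30.73.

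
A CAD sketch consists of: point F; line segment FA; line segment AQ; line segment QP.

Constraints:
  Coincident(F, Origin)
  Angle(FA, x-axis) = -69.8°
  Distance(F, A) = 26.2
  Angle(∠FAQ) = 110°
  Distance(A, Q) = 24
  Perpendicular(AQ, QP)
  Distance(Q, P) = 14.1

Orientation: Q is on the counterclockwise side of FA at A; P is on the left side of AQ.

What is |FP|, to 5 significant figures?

34.599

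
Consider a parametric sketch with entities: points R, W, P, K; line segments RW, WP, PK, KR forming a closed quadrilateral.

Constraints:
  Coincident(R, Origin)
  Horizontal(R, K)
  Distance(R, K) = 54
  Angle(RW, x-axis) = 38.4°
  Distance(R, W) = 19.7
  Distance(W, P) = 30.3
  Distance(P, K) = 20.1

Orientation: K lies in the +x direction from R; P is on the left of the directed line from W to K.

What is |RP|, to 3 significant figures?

48.6

Checks: |WP| = 30.30 ✓; |PK| = 20.10 ✓.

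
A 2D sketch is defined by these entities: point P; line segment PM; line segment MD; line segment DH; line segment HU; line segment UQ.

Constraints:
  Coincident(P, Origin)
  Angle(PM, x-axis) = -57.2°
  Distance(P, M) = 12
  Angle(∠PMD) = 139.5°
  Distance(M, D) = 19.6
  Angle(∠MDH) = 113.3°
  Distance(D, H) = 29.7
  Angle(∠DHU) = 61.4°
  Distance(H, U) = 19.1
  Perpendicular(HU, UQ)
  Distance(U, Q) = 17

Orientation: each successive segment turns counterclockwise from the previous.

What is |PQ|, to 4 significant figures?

23.04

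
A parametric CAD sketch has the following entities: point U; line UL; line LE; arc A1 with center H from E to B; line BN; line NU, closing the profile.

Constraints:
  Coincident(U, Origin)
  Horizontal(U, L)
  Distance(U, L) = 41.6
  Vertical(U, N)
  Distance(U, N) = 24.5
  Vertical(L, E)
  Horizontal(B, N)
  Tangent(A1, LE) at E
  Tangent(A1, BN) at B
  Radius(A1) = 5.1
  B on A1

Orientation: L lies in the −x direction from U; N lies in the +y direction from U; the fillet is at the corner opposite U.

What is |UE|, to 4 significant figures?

45.90

The virtual corner opposite U is at (-41.60, 24.50). Tangency of A1 to LE means the radius HE is perpendicular to LE and since A1 is tangent to BN there, HB ⟂ BN, with radius 5.1, so the center H sits 5.1 in from both sides at H = (-36.50, 19.40). That places the tangent points at E = (-41.60, 19.40) on LE and B = (-36.50, 24.50) on BN. Then |UE| = |E − U| = 45.90.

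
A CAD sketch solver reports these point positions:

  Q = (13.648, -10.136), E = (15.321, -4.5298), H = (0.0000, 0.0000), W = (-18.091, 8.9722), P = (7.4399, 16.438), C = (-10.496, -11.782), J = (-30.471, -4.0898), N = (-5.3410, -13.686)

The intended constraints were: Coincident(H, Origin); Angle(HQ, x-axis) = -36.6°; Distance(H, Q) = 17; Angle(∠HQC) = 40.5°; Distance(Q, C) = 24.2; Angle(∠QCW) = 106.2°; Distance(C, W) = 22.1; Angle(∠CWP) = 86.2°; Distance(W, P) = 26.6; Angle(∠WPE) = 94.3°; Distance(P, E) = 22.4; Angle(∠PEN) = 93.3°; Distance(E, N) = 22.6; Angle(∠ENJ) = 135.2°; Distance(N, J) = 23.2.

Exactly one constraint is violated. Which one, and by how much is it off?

Distance(N, J) = 23.2 — off by 3.70.

H = (0.00, 0.00) ✓; HQ at -36.60° ✓; |HQ| = 17.00 ✓; ∠HQC = 40.50° ✓; |QC| = 24.20 ✓; ∠QCW = 106.2° ✓; |CW| = 22.10 ✓; ∠CWP = 86.20° ✓; |WP| = 26.60 ✓; ∠WPE = 94.30° ✓; |PE| = 22.40 ✓; ∠PEN = 93.30° ✓; |EN| = 22.60 ✓; ∠ENJ = 135.2° ✓; |NJ| = 26.90 ✗.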